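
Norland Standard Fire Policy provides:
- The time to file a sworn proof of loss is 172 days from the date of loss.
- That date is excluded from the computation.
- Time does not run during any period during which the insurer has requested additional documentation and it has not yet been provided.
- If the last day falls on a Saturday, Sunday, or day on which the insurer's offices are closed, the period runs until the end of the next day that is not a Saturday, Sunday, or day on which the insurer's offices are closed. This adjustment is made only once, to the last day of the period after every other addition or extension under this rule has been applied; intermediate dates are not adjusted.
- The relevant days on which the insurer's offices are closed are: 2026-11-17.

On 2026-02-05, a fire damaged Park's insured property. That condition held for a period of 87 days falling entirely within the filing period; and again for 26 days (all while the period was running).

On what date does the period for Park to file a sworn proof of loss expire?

November 18, 2026

172 days after 2026-02-05 is July 27, 2026.
Tolling adds 87 days: July 27, 2026 + 87 days = October 22, 2026.
Tolling adds 26 days: October 22, 2026 + 26 days = November 17, 2026.
November 17, 2026 is a listed holiday. The next qualifying day is November 18, 2026.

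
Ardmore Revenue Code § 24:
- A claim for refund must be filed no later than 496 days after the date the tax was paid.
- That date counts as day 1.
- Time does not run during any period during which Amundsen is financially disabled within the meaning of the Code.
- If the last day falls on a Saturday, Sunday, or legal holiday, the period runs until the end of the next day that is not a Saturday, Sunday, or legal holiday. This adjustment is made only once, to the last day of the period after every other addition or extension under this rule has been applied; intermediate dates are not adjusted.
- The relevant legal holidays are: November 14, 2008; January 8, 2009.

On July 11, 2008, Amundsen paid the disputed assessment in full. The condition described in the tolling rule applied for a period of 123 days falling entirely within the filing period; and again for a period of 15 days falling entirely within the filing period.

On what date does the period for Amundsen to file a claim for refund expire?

April 5, 2010

Counting July 11, 2008 as day 1, day 496 is November 18, 2009.
Tolling adds 123 days: November 18, 2009 + 123 days = March 21, 2010.
Tolling adds 15 days: March 21, 2010 + 15 days = April 5, 2010.
April 5, 2010 is a Monday and not a legal holiday, so no extension applies.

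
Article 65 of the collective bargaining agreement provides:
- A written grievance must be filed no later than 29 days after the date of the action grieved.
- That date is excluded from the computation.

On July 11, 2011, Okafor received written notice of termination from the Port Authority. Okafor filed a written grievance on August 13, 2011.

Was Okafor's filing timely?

No

29 days after July 11, 2011 is August 9, 2011.
The deadline is August 9, 2011; the filing on August 13, 2011 is after that date.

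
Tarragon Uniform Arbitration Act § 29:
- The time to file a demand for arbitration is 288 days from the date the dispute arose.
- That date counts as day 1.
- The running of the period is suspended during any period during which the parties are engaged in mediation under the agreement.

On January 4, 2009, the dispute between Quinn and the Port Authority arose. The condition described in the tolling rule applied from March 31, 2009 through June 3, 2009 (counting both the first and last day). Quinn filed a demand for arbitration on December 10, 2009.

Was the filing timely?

Counting January 4, 2009 as day 1, day 288 is October 18, 2009.
From March 31, 2009 through June 3, 2009 inclusive is 65 days; tolling adds 65 days: October 18, 2009 + 65 days = December 22, 2009.
The deadline is December 22, 2009; the filing on December 10, 2009 is on or before that date.

Yes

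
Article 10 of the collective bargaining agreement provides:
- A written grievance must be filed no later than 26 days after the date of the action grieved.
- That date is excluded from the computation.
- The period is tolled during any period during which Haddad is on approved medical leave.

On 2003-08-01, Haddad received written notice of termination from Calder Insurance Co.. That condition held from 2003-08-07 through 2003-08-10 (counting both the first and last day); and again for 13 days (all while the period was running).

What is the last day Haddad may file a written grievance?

26 days after 2003-08-01 is August 27, 2003.
From August 7, 2003 through August 10, 2003 inclusive is 4 days; tolling adds 4 days: August 27, 2003 + 4 days = August 31, 2003.
Tolling adds 13 days: August 31, 2003 + 13 days = September 13, 2003.

September 13, 2003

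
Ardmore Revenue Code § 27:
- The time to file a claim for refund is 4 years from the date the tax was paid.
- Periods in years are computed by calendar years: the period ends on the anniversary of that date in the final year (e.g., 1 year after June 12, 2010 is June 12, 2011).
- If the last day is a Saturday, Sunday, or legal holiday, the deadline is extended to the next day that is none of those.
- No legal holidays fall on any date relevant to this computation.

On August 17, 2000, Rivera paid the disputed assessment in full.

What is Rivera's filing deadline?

August 17, 2004

4 years after August 17, 2000 is August 17, 2004.
August 17, 2004 is a Tuesday and not a legal holiday, so no extension applies.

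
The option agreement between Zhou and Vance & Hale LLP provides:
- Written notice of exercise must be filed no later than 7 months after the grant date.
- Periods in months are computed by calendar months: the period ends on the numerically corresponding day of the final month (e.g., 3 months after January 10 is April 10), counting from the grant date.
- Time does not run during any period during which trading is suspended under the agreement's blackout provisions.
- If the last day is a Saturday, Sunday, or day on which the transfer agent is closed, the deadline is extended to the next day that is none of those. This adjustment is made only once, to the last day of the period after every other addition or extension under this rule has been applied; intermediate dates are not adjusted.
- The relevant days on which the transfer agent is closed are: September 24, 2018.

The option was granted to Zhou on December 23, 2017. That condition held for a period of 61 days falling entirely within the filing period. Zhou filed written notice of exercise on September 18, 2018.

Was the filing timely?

Yes

7 months after December 23, 2017 is July 23, 2018.
Tolling adds 61 days: July 23, 2018 + 61 days = September 22, 2018.
September 22, 2018 is Saturday; September 23, 2018 is Sunday; September 24, 2018 is a listed holiday. The next qualifying day is September 25, 2018.
The deadline is September 25, 2018; the filing on September 18, 2018 is on or before that date.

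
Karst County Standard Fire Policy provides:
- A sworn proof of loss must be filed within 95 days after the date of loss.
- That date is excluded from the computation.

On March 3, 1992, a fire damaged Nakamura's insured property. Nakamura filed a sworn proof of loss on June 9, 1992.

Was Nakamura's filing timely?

No

95 days after March 3, 1992 is June 6, 1992.
The deadline is June 6, 1992; the filing on June 9, 1992 is after that date.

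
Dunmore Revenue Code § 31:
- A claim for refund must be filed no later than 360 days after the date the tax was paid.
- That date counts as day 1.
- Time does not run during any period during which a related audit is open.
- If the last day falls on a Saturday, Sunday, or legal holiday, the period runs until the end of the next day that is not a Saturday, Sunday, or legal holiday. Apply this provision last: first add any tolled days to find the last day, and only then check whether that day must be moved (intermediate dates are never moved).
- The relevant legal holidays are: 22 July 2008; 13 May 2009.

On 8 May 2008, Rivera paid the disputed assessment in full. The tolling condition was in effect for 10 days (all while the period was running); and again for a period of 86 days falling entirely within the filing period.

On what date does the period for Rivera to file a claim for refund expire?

Counting 8 May 2008 as day 1, day 360 is May 2, 2009.
Tolling adds 10 days: May 2, 2009 + 10 days = May 12, 2009.
Tolling adds 86 days: May 12, 2009 + 86 days = August 6, 2009.
August 6, 2009 is a Thursday and not a legal holiday, so no extension applies.

August 6, 2009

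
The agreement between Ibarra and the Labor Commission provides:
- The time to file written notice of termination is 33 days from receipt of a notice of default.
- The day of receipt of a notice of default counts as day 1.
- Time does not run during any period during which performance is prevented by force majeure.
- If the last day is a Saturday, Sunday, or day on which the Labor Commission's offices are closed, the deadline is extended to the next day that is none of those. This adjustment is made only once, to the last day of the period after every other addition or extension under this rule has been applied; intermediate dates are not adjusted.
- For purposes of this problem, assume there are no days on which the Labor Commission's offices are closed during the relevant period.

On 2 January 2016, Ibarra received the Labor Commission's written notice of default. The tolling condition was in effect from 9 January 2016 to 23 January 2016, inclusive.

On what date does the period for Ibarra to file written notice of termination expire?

Counting 2 January 2016 as day 1, day 33 is February 3, 2016.
From January 9, 2016 through January 23, 2016 inclusive is 15 days; tolling adds 15 days: February 3, 2016 + 15 days = February 18, 2016.
February 18, 2016 is a Thursday and not a day on which the Labor Commission's offices are closed, so no extension applies.

February 18, 2016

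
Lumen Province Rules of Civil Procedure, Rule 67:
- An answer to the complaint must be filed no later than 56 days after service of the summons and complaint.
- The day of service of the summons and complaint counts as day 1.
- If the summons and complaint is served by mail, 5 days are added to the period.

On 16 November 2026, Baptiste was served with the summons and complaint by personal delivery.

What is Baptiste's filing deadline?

Counting 16 November 2026 as day 1, day 56 is January 10, 2027.
Service was not by mail, so no mail extension applies.

January 10, 2027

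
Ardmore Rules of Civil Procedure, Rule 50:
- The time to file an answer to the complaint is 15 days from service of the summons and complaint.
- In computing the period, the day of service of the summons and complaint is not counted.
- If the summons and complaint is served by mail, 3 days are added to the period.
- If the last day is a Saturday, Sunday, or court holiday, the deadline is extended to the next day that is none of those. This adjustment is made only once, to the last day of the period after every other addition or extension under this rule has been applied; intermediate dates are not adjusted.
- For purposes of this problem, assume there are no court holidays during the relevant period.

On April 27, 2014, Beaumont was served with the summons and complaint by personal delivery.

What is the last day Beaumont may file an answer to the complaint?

15 days after April 27, 2014 is May 12, 2014.
Service was not by mail, so no mail extension applies.
May 12, 2014 is a Monday and not a court holiday, so no extension applies.

May 12, 2014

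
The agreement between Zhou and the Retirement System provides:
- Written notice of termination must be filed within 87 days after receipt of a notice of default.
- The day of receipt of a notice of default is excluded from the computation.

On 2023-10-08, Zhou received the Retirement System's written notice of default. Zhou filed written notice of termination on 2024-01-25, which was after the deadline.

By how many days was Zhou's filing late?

22 days

87 days after 2023-10-08 is January 3, 2024.
The deadline is January 3, 2024; from January 3, 2024 to January 25, 2024 is 22 days.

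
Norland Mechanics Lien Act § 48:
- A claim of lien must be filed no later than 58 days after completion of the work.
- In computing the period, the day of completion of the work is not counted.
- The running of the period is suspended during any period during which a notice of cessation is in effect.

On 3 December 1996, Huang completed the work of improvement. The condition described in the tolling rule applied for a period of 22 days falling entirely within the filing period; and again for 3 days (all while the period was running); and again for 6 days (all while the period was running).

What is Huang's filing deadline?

58 days after 3 December 1996 is January 30, 1997.
Tolling adds 22 days: January 30, 1997 + 22 days = February 21, 1997.
Tolling adds 3 days: February 21, 1997 + 3 days = February 24, 1997.
Tolling adds 6 days: February 24, 1997 + 6 days = March 2, 1997.

March 2, 1997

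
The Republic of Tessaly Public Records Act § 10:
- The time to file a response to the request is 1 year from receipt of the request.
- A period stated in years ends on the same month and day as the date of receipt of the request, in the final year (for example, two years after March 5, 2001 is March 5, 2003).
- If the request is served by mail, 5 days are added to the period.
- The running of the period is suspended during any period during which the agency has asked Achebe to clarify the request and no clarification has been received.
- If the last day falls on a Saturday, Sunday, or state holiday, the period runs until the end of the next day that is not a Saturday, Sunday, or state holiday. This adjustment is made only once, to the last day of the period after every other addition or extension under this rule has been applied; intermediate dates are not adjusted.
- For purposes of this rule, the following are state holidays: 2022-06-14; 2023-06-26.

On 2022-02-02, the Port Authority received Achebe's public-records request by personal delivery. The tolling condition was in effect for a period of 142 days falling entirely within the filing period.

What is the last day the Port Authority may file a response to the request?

June 27, 2023

1 year after 2022-02-02 is February 2, 2023.
Service was not by mail, so no mail extension applies.
Tolling adds 142 days: February 2, 2023 + 142 days = June 24, 2023.
June 24, 2023 is Saturday; June 25, 2023 is Sunday; June 26, 2023 is a listed holiday. The next qualifying day is June 27, 2023.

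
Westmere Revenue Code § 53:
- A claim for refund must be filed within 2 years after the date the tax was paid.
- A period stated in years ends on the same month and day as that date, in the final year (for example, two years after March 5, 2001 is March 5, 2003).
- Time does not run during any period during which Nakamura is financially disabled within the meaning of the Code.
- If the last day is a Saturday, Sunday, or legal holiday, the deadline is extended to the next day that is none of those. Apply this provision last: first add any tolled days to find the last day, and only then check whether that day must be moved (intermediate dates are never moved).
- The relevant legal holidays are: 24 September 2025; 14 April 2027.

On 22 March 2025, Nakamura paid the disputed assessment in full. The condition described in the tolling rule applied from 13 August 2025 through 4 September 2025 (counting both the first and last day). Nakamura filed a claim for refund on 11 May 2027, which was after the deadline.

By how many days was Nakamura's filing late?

26 days

2 years after 22 March 2025 is March 22, 2027.
From August 13, 2025 through September 4, 2025 inclusive is 23 days; tolling adds 23 days: March 22, 2027 + 23 days = April 14, 2027.
April 14, 2027 is a listed holiday. The next qualifying day is April 15, 2027.
The deadline is April 15, 2027; from April 15, 2027 to May 11, 2027 is 26 days.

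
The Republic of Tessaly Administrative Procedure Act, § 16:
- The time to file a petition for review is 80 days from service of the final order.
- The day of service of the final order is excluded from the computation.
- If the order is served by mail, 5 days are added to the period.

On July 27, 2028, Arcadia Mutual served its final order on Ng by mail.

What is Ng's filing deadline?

October 20, 2028

80 days after July 27, 2028 is October 15, 2028.
Service was by mail, adding 5 days: October 15, 2028 + 5 days = October 20, 2028.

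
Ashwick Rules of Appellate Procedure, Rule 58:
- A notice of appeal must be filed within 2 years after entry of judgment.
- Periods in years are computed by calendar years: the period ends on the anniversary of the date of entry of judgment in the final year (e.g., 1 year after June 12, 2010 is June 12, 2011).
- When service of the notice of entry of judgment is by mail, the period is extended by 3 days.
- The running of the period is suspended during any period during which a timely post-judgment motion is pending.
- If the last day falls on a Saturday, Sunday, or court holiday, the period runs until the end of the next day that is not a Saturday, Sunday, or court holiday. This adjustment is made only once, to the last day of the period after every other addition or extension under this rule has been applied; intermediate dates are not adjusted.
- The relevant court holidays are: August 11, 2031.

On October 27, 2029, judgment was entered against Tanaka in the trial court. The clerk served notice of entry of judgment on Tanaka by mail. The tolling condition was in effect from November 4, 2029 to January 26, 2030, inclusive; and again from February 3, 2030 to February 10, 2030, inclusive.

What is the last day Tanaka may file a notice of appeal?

2 years after October 27, 2029 is October 27, 2031.
Service was by mail, adding 3 days: October 27, 2031 + 3 days = October 30, 2031.
From November 4, 2029 through January 26, 2030 inclusive is 84 days; tolling adds 84 days: October 30, 2031 + 84 days = January 22, 2032.
From February 3, 2030 through February 10, 2030 inclusive is 8 days; tolling adds 8 days: January 22, 2032 + 8 days = January 30, 2032.
January 30, 2032 is a Friday and not a court holiday, so no extension applies.

January 30, 2032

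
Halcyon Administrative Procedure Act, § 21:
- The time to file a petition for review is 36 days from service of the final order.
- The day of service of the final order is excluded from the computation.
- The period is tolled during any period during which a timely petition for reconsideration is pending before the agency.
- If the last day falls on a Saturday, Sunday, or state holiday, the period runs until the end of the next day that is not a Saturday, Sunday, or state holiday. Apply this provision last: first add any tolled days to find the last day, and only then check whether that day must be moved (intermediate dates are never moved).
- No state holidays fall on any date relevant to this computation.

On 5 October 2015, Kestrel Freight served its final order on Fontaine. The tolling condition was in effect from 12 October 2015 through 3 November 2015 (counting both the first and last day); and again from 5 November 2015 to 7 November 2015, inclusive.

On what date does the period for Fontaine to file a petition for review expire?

December 7, 2015

36 days after 5 October 2015 is November 10, 2015.
From October 12, 2015 through November 3, 2015 inclusive is 23 days; tolling adds 23 days: November 10, 2015 + 23 days = December 3, 2015.
From November 5, 2015 through November 7, 2015 inclusive is 3 days; tolling adds 3 days: December 3, 2015 + 3 days = December 6, 2015.
December 6, 2015 is Sunday. The next qualifying day is December 7, 2015.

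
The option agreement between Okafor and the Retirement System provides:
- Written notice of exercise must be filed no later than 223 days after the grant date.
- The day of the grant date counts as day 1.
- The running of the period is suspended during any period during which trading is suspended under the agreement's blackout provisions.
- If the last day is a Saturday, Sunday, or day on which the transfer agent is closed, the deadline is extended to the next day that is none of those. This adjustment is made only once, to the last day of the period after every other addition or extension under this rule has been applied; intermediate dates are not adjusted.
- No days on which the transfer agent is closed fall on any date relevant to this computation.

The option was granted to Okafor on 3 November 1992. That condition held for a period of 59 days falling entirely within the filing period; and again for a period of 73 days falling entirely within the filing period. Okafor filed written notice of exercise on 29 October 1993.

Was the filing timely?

Counting 3 November 1992 as day 1, day 223 is June 13, 1993.
Tolling adds 59 days: June 13, 1993 + 59 days = August 11, 1993.
Tolling adds 73 days: August 11, 1993 + 73 days = October 23, 1993.
October 23, 1993 is Saturday; October 24, 1993 is Sunday. The next qualifying day is October 25, 1993.
The deadline is October 25, 1993; the filing on October 29, 1993 is after that date.

No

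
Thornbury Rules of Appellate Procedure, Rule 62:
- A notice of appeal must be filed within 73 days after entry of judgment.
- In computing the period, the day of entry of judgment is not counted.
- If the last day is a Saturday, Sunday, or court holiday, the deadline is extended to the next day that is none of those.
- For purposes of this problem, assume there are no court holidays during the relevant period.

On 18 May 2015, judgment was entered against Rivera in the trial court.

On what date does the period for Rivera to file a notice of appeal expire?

July 30, 2015

73 days after 18 May 2015 is July 30, 2015.
July 30, 2015 is a Thursday and not a court holiday, so no extension applies.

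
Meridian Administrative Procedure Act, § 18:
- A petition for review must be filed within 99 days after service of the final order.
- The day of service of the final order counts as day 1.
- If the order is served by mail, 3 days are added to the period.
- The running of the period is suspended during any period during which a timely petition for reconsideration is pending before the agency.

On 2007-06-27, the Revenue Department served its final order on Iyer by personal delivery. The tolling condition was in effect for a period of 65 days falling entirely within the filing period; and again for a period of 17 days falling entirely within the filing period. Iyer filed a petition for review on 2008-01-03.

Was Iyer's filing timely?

Counting 2007-06-27 as day 1, day 99 is October 3, 2007.
Service was not by mail, so no mail extension applies.
Tolling adds 65 days: October 3, 2007 + 65 days = December 7, 2007.
Tolling adds 17 days: December 7, 2007 + 17 days = December 24, 2007.
The deadline is December 24, 2007; the filing on January 3, 2008 is after that date.

No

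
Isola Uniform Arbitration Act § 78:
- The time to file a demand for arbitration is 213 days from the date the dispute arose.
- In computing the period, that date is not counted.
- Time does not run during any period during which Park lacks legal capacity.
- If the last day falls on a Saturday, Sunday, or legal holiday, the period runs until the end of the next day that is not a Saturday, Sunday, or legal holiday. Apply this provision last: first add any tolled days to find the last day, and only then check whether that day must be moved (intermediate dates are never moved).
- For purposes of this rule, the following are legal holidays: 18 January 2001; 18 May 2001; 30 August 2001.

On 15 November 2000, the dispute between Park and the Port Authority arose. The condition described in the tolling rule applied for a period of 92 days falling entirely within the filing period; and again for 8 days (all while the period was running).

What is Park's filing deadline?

September 24, 2001

213 days after 15 November 2000 is June 16, 2001.
Tolling adds 92 days: June 16, 2001 + 92 days = September 16, 2001.
Tolling adds 8 days: September 16, 2001 + 8 days = September 24, 2001.
September 24, 2001 is a Monday and not a legal holiday, so no extension applies.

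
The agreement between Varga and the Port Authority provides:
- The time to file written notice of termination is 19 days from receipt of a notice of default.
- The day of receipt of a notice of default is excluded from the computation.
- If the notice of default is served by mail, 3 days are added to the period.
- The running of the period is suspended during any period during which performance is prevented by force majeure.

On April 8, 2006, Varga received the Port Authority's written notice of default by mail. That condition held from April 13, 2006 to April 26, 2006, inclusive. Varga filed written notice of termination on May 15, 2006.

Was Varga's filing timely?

No

19 days after April 8, 2006 is April 27, 2006.
Service was by mail, adding 3 days: April 27, 2006 + 3 days = April 30, 2006.
From April 13, 2006 through April 26, 2006 inclusive is 14 days; tolling adds 14 days: April 30, 2006 + 14 days = May 14, 2006.
The deadline is May 14, 2006; the filing on May 15, 2006 is after that date.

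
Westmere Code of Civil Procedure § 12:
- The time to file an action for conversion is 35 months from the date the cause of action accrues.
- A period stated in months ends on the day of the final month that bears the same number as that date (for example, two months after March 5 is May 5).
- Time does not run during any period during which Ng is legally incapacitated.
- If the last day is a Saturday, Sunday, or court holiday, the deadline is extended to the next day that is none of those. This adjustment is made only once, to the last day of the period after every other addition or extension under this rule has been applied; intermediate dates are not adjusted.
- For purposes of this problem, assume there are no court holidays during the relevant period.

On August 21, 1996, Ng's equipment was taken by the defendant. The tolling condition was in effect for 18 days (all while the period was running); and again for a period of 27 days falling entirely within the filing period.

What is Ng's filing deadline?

September 6, 1999

35 months after August 21, 1996 is July 21, 1999.
Tolling adds 18 days: July 21, 1999 + 18 days = August 8, 1999.
Tolling adds 27 days: August 8, 1999 + 27 days = September 4, 1999.
September 4, 1999 is Saturday; September 5, 1999 is Sunday. The next qualifying day is September 6, 1999.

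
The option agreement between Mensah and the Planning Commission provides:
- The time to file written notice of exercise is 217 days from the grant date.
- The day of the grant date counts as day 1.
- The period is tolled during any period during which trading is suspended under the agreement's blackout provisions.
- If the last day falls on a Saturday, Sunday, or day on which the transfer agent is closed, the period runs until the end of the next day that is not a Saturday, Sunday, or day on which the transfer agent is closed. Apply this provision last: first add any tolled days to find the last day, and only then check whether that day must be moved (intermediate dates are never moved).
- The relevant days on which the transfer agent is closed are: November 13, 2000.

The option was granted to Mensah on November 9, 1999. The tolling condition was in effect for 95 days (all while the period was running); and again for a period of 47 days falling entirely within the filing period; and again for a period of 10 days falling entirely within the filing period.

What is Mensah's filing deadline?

Counting November 9, 1999 as day 1, day 217 is June 12, 2000.
Tolling adds 95 days: June 12, 2000 + 95 days = September 15, 2000.
Tolling adds 47 days: September 15, 2000 + 47 days = November 1, 2000.
Tolling adds 10 days: November 1, 2000 + 10 days = November 11, 2000.
November 11, 2000 is Saturday; November 12, 2000 is Sunday; November 13, 2000 is a listed holiday. The next qualifying day is November 14, 2000.

November 14, 2000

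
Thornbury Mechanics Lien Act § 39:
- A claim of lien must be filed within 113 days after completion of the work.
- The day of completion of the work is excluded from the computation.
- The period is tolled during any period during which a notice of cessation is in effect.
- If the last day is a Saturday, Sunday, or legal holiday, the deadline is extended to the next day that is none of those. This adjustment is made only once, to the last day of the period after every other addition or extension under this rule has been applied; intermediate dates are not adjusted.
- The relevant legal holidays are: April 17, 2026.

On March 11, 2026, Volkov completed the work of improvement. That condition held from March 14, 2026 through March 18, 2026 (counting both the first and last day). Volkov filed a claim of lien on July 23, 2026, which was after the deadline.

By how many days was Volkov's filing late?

113 days after March 11, 2026 is July 2, 2026.
From March 14, 2026 through March 18, 2026 inclusive is 5 days; tolling adds 5 days: July 2, 2026 + 5 days = July 7, 2026.
July 7, 2026 is a Tuesday and not a legal holiday, so no extension applies.
The deadline is July 7, 2026; from July 7, 2026 to July 23, 2026 is 16 days.

16 days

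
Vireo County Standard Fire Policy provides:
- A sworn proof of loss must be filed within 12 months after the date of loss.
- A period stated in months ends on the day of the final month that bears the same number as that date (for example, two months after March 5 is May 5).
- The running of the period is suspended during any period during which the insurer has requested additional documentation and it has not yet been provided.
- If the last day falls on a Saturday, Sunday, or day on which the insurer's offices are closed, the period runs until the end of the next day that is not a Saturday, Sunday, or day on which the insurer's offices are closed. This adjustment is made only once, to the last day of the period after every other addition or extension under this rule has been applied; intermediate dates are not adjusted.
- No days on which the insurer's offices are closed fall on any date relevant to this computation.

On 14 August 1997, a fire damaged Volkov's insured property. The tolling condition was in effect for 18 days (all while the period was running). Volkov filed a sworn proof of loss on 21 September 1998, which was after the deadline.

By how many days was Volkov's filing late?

20 days

12 months after 14 August 1997 is August 14, 1998.
Tolling adds 18 days: August 14, 1998 + 18 days = September 1, 1998.
September 1, 1998 is a Tuesday and not a day on which the insurer's offices are closed, so no extension applies.
The deadline is September 1, 1998; from September 1, 1998 to September 21, 1998 is 20 days.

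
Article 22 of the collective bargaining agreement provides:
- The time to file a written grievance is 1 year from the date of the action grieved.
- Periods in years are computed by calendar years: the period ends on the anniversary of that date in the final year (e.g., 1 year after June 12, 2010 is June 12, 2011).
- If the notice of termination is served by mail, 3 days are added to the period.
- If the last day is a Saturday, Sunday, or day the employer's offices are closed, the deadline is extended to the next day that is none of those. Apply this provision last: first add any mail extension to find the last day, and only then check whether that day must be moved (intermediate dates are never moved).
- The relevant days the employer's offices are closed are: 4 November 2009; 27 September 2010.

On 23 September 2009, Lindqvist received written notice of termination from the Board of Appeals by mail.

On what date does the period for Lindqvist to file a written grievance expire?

September 28, 2010

1 year after 23 September 2009 is September 23, 2010.
Service was by mail, adding 3 days: September 23, 2010 + 3 days = September 26, 2010.
September 26, 2010 is Sunday; September 27, 2010 is a listed holiday. The next qualifying day is September 28, 2010.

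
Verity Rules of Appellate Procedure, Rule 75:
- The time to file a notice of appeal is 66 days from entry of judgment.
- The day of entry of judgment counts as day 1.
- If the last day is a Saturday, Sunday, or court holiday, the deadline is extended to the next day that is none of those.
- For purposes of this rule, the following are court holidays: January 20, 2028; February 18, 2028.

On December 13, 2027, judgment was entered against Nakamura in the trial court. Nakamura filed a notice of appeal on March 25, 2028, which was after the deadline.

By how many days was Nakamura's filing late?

38 days

Counting December 13, 2027 as day 1, day 66 is February 16, 2028.
February 16, 2028 is a Wednesday and not a court holiday, so no extension applies.
The deadline is February 16, 2028; from February 16, 2028 to March 25, 2028 is 38 days.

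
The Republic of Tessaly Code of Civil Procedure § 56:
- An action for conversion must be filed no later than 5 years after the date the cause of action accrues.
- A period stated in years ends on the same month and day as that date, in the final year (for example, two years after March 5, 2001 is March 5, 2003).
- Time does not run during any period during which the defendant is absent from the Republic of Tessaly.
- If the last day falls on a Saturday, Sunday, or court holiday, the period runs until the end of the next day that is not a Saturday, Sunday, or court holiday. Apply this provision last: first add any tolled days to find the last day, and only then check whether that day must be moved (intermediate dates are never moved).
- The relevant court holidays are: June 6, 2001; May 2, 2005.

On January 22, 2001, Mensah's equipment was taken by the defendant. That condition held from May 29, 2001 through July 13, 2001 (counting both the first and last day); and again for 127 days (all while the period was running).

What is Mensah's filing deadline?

July 14, 2006

5 years after January 22, 2001 is January 22, 2006.
From May 29, 2001 through July 13, 2001 inclusive is 46 days; tolling adds 46 days: January 22, 2006 + 46 days = March 9, 2006.
Tolling adds 127 days: March 9, 2006 + 127 days = July 14, 2006.
July 14, 2006 is a Friday and not a court holiday, so no extension applies.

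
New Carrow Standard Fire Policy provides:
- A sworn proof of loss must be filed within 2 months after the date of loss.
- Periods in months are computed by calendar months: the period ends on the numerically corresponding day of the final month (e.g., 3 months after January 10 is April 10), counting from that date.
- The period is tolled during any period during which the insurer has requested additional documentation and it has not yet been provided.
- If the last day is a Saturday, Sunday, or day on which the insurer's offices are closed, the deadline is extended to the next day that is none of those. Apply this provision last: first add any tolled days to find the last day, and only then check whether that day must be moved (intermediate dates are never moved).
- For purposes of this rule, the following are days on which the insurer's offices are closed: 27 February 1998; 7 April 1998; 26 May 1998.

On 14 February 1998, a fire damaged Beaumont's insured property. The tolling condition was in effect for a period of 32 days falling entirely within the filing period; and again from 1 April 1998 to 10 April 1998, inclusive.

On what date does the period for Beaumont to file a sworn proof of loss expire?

2 months after 14 February 1998 is April 14, 1998.
Tolling adds 32 days: April 14, 1998 + 32 days = May 16, 1998.
From April 1, 1998 through April 10, 1998 inclusive is 10 days; tolling adds 10 days: May 16, 1998 + 10 days = May 26, 1998.
May 26, 1998 is a listed holiday. The next qualifying day is May 27, 1998.

May 27, 1998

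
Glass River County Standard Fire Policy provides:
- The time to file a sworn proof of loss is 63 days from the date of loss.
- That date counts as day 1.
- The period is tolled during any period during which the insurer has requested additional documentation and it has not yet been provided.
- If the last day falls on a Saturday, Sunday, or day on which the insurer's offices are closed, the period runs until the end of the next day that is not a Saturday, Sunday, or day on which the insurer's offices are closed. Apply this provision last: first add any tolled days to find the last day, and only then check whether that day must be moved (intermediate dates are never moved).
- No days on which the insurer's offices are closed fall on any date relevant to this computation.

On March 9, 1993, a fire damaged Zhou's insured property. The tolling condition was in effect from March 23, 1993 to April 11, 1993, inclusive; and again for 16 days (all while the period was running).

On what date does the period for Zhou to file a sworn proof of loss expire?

June 15, 1993

Counting March 9, 1993 as day 1, day 63 is May 10, 1993.
From March 23, 1993 through April 11, 1993 inclusive is 20 days; tolling adds 20 days: May 10, 1993 + 20 days = May 30, 1993.
Tolling adds 16 days: May 30, 1993 + 16 days = June 15, 1993.
June 15, 1993 is a Tuesday and not a day on which the insurer's offices are closed, so no extension applies.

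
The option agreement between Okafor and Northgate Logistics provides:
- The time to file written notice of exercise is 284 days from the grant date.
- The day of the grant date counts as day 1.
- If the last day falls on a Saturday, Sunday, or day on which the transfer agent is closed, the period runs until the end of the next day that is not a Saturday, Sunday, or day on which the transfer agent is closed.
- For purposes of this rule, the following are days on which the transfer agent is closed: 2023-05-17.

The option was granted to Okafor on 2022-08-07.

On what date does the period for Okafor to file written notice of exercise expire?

Counting 2022-08-07 as day 1, day 284 is May 17, 2023.
May 17, 2023 is a listed holiday. The next qualifying day is May 18, 2023.

May 18, 2023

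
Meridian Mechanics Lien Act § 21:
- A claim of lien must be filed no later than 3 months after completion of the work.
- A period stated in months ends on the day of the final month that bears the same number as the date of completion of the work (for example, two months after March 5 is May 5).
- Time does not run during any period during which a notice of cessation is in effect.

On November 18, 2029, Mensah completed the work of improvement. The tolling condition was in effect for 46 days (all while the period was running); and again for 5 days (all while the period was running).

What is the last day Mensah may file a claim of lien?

3 months after November 18, 2029 is February 18, 2030.
Tolling adds 46 days: February 18, 2030 + 46 days = April 5, 2030.
Tolling adds 5 days: April 5, 2030 + 5 days = April 10, 2030.

April 10, 2030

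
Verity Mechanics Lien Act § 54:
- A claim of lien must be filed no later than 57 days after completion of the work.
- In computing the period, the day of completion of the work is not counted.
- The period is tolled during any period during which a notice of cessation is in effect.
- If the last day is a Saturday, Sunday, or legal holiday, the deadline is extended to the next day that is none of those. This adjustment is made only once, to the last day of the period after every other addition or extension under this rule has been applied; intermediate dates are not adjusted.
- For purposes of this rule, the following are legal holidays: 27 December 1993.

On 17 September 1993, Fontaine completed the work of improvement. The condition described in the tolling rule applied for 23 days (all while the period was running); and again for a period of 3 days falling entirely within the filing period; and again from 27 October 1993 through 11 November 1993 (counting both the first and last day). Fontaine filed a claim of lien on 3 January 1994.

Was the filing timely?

57 days after 17 September 1993 is November 13, 1993.
Tolling adds 23 days: November 13, 1993 + 23 days = December 6, 1993.
Tolling adds 3 days: December 6, 1993 + 3 days = December 9, 1993.
From October 27, 1993 through November 11, 1993 inclusive is 16 days; tolling adds 16 days: December 9, 1993 + 16 days = December 25, 1993.
December 25, 1993 is Saturday; December 26, 1993 is Sunday; December 27, 1993 is a listed holiday. The next qualifying day is December 28, 1993.
The deadline is December 28, 1993; the filing on January 3, 1994 is after that date.

No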